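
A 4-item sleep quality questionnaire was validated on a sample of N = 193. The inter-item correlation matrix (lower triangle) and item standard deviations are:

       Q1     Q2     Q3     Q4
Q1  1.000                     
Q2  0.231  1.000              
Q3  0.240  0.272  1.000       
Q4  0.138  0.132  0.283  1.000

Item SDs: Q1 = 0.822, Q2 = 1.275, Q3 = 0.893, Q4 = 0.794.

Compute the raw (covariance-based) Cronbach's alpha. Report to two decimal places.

Σσ²ᵢ = 0.822² + 1.275² + 0.893² + 0.794² = 3.7292
Covariances σ_ij = r_ij · s_i · s_j:
  σ(Q1,Q2) = 0.231 × 0.822 × 1.275 = 0.2421
  σ(Q1,Q3) = 0.240 × 0.822 × 0.893 = 0.1762
  σ(Q1,Q4) = 0.138 × 0.822 × 0.794 = 0.0901
  σ(Q2,Q3) = 0.272 × 1.275 × 0.893 = 0.3097
  σ(Q2,Q4) = 0.132 × 1.275 × 0.794 = 0.1336
  σ(Q3,Q4) = 0.283 × 0.893 × 0.794 = 0.2007
σ²_T = Σσ²ᵢ + 2·Σσ_ij = 3.7292 + 2 × 1.1524 = 6.0340
α = (4/3)·(1 − 3.7292/6.0340) = 0.51

Cronbach's alpha = 0.51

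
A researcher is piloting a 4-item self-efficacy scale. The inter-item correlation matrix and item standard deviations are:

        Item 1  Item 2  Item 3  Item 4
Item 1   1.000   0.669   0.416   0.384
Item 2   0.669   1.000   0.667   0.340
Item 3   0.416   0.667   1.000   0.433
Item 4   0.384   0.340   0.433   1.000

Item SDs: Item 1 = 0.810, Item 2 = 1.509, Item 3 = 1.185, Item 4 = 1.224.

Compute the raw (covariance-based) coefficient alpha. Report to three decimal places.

α = 0.775

Σσ²ᵢ = 0.810² + 1.509² + 1.185² + 1.224² = 5.8356
Covariances σ_ij = r_ij · s_i · s_j:
  σ(Item 1,Item 2) = 0.669 × 0.810 × 1.509 = 0.8177
  σ(Item 1,Item 3) = 0.416 × 0.810 × 1.185 = 0.3993
  σ(Item 1,Item 4) = 0.384 × 0.810 × 1.224 = 0.3807
  σ(Item 2,Item 3) = 0.667 × 1.509 × 1.185 = 1.1927
  σ(Item 2,Item 4) = 0.340 × 1.509 × 1.224 = 0.6280
  σ(Item 3,Item 4) = 0.433 × 1.185 × 1.224 = 0.6280
σ²_T = Σσ²ᵢ + 2·Σσ_ij = 5.8356 + 2 × 4.0464 = 13.9284
α = (4/3)·(1 − 5.8356/13.9284) = 0.775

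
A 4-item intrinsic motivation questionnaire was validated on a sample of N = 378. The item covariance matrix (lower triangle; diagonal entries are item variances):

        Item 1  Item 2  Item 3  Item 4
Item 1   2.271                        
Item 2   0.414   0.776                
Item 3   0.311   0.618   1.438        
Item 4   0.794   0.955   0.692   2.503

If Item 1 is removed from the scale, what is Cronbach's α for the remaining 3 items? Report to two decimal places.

Remaining items: Item 2, Item 3, Item 4 (k = 3).
ΣVar(i) = 0.776 + 1.438 + 2.503 = 4.717
σ²_total = 4.717 + 2 × 2.265 = 9.247
α (item deleted) = (3/2)·(1 − 4.717/9.247) = 0.73

α = 0.73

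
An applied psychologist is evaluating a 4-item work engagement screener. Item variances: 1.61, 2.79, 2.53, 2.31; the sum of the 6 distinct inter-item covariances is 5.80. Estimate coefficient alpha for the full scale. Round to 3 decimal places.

Σσᵢ² = 1.61 + 2.79 + 2.53 + 2.31 = 9.24
Sum of distinct covariances = 5.80
σ²_total = Σσᵢ² + 2·Σcov = 9.24 + 2 × 5.80 = 20.84
α = (4/3)·(1 − 9.24/20.84) = 0.742

α = 0.742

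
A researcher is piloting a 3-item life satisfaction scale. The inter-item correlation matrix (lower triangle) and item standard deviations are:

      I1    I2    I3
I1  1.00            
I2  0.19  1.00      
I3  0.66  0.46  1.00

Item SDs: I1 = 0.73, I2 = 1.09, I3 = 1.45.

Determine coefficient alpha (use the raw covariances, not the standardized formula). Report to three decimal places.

coefficient alpha = 0.678

Σσ²ᵢ = 0.73² + 1.09² + 1.45² = 3.8235
Covariances σ_ij = r_ij · s_i · s_j:
  σ(I1,I2) = 0.19 × 0.73 × 1.09 = 0.1512
  σ(I1,I3) = 0.66 × 0.73 × 1.45 = 0.6986
  σ(I2,I3) = 0.46 × 1.09 × 1.45 = 0.7270
σ²_T = Σσ²ᵢ + 2·Σσ_ij = 3.8235 + 2 × 1.5768 = 6.9771
α = (3/2)·(1 − 3.8235/6.9771) = 0.678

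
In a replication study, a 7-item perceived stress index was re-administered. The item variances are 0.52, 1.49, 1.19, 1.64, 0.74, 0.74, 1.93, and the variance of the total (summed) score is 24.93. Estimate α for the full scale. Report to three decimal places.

sum of item variances = 0.52 + 1.49 + 1.19 + 1.64 + 0.74 + 0.74 + 1.93 = 8.25
α = (k/(k−1))·(1 − sum of item variances/σ²_T) = (7/6)·(1 − 8.25/24.93) = 0.781

α = 0.781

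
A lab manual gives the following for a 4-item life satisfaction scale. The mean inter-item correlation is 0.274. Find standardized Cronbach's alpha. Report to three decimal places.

α = 0.602

Standardized α = k·r̄ / (1 + (k−1)·r̄) = 4 × 0.274 / (1 + 3 × 0.274)
  = 1.0960 / 1.8220 = 0.602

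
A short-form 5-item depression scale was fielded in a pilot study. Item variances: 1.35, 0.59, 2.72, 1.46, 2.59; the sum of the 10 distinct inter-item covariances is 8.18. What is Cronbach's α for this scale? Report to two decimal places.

ΣVar(i) = 1.35 + 0.59 + 2.72 + 1.46 + 2.59 = 8.71
Sum of distinct covariances = 8.18
Var(T) = ΣVar(i) + 2·Σcov = 8.71 + 2 × 8.18 = 25.07
α = (5/4)·(1 − 8.71/25.07) = 0.82

Cronbach's α = 0.82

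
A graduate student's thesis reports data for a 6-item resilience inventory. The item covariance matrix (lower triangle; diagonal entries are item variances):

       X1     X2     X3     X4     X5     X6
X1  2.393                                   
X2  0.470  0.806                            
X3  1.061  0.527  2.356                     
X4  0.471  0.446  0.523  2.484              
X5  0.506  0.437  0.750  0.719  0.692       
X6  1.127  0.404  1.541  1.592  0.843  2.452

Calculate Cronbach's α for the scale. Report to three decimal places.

α = 0.806

ΣVar(i) = 2.393 + 0.806 + 2.356 + 2.484 + 0.692 + 2.452 = 11.183
Sum of off-diagonal covariances = 11.417
Var(T) = 11.183 + 2 × 11.417 = 34.017
α = (k/(k−1))·(1 − ΣVar(i)/Var(T)) = (6/5)·(1 − 11.183/34.017) = 0.806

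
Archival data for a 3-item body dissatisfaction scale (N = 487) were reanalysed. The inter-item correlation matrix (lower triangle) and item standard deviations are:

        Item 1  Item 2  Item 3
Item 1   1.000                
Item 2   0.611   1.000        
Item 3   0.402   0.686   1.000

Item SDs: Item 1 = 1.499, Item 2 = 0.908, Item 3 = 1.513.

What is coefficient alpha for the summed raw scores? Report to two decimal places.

coefficient alpha = 0.75

Σσ²ᵢ = 1.499² + 0.908² + 1.513² = 5.3606
Covariances σ_ij = r_ij · s_i · s_j:
  σ(Item 1,Item 2) = 0.611 × 1.499 × 0.908 = 0.8316
  σ(Item 1,Item 3) = 0.402 × 1.499 × 1.513 = 0.9117
  σ(Item 2,Item 3) = 0.686 × 0.908 × 1.513 = 0.9424
σ²_T = Σσ²ᵢ + 2·Σσ_ij = 5.3606 + 2 × 2.6857 = 10.7320
α = (3/2)·(1 − 5.3606/10.7320) = 0.75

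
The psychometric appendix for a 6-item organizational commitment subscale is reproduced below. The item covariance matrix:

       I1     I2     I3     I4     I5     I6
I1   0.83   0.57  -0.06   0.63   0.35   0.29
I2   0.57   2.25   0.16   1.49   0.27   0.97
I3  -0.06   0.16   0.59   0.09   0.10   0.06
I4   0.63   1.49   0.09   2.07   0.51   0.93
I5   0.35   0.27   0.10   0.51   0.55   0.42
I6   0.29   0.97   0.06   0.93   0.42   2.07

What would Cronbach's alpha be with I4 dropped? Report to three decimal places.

Cronbach's alpha = 0.624

Remaining items: I1, I2, I3, I5, I6 (k = 5).
ΣVar(i) = 0.83 + 2.25 + 0.59 + 0.55 + 2.07 = 6.29
σ²_T = 6.29 + 2 × 3.13 = 12.55
α (item deleted) = (5/4)·(1 − 6.29/12.55) = 0.624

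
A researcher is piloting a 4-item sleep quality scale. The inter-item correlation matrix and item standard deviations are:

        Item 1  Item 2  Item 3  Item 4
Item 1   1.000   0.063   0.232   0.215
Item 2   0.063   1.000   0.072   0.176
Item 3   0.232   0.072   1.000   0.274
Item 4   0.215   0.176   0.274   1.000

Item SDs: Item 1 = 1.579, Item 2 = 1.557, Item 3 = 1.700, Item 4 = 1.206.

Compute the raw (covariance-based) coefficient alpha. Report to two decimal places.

α = 0.44

Σσ²ᵢ = 1.579² + 1.557² + 1.700² + 1.206² = 9.2619
Covariances σ_ij = r_ij · s_i · s_j:
  σ(Item 1,Item 2) = 0.063 × 1.579 × 1.557 = 0.1549
  σ(Item 1,Item 3) = 0.232 × 1.579 × 1.700 = 0.6228
  σ(Item 1,Item 4) = 0.215 × 1.579 × 1.206 = 0.4094
  σ(Item 2,Item 3) = 0.072 × 1.557 × 1.700 = 0.1906
  σ(Item 2,Item 4) = 0.176 × 1.557 × 1.206 = 0.3305
  σ(Item 3,Item 4) = 0.274 × 1.700 × 1.206 = 0.5618
σ²_T = Σσ²ᵢ + 2·Σσ_ij = 9.2619 + 2 × 2.2700 = 13.8019
α = (4/3)·(1 − 9.2619/13.8019) = 0.44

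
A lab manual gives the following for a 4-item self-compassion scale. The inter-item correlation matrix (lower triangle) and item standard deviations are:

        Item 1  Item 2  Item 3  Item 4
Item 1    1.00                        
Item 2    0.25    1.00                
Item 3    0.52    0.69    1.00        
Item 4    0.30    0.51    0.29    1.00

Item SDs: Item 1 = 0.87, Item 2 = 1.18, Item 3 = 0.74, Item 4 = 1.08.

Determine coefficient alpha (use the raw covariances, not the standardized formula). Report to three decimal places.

Σσ²ᵢ = 0.87² + 1.18² + 0.74² + 1.08² = 3.8633
Covariances σ_ij = r_ij · s_i · s_j:
  σ(Item 1,Item 2) = 0.25 × 0.87 × 1.18 = 0.2566
  σ(Item 1,Item 3) = 0.52 × 0.87 × 0.74 = 0.3348
  σ(Item 1,Item 4) = 0.30 × 0.87 × 1.08 = 0.2819
  σ(Item 2,Item 3) = 0.69 × 1.18 × 0.74 = 0.6025
  σ(Item 2,Item 4) = 0.51 × 1.18 × 1.08 = 0.6499
  σ(Item 3,Item 4) = 0.29 × 0.74 × 1.08 = 0.2318
σ²_T = Σσ²ᵢ + 2·Σσ_ij = 3.8633 + 2 × 2.3575 = 8.5783
α = (4/3)·(1 − 3.8633/8.5783) = 0.733

α = 0.733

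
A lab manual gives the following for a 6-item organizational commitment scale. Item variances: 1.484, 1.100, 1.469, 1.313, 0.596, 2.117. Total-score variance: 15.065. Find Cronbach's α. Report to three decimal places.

α = 0.556

ΣVar(i) = 1.484 + 1.100 + 1.469 + 1.313 + 0.596 + 2.117 = 8.079
α = (k/(k−1))·(1 − ΣVar(i)/σ²_T) = (6/5)·(1 − 8.079/15.065) = 0.556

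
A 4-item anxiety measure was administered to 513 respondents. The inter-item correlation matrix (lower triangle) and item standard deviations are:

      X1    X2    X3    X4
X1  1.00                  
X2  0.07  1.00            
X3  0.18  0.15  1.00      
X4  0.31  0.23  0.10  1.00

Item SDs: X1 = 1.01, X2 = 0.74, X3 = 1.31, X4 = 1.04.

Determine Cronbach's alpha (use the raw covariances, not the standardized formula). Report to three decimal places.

Σσ²ᵢ = 1.01² + 0.74² + 1.31² + 1.04² = 4.3654
Covariances σ_ij = r_ij · s_i · s_j:
  σ(X1,X2) = 0.07 × 1.01 × 0.74 = 0.0523
  σ(X1,X3) = 0.18 × 1.01 × 1.31 = 0.2382
  σ(X1,X4) = 0.31 × 1.01 × 1.04 = 0.3256
  σ(X2,X3) = 0.15 × 0.74 × 1.31 = 0.1454
  σ(X2,X4) = 0.23 × 0.74 × 1.04 = 0.1770
  σ(X3,X4) = 0.10 × 1.31 × 1.04 = 0.1362
σ²_T = Σσ²ᵢ + 2·Σσ_ij = 4.3654 + 2 × 1.0747 = 6.5148
α = (4/3)·(1 − 4.3654/6.5148) = 0.440

α = 0.440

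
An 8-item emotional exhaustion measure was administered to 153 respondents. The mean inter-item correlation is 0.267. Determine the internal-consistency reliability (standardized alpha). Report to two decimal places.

Standardized α = k·r̄ / (1 + (k−1)·r̄) = 8 × 0.267 / (1 + 7 × 0.267)
  = 2.1360 / 2.8690 = 0.74

α = 0.74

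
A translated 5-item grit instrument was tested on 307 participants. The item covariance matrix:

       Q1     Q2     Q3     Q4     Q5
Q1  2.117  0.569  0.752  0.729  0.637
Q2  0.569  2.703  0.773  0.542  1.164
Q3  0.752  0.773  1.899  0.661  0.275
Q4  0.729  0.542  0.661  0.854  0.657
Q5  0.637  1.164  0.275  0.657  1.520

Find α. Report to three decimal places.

α = 0.747

Σσ²ᵢ = 2.117 + 2.703 + 1.899 + 0.854 + 1.520 = 9.093
Σ_{i<j} σ_ij = 6.759
σ²_T = 9.093 + 2 × 6.759 = 22.611
α = (k/(k−1))·(1 − Σσ²ᵢ/σ²_T) = (5/4)·(1 − 9.093/22.611) = 0.747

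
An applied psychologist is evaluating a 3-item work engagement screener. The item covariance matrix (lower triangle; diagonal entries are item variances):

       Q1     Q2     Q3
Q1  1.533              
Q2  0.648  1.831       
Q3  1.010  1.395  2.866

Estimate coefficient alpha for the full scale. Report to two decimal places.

Σσ²ᵢ = 1.533 + 1.831 + 2.866 = 6.230
Sum of off-diagonal covariances = 3.053
Var(T) = 6.230 + 2 × 3.053 = 12.336
α = (k/(k−1))·(1 − Σσ²ᵢ/Var(T)) = (3/2)·(1 − 6.230/12.336) = 0.74

α = 0.74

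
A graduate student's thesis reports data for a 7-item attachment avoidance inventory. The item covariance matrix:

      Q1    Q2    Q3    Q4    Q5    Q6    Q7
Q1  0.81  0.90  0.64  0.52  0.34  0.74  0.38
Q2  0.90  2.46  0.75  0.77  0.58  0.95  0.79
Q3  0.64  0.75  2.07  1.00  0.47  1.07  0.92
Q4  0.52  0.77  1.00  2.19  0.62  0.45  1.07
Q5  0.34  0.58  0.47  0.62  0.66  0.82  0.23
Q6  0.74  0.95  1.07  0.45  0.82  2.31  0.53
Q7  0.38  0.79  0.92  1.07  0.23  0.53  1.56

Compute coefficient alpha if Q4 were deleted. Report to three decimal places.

Remaining items: Q1, Q2, Q3, Q5, Q6, Q7 (k = 6).
Σσ²ᵢ = 0.81 + 2.46 + 2.07 + 0.66 + 2.31 + 1.56 = 9.87
σ²_T = 9.87 + 2 × 10.11 = 30.09
α (item deleted) = (6/5)·(1 − 9.87/30.09) = 0.806

α = 0.806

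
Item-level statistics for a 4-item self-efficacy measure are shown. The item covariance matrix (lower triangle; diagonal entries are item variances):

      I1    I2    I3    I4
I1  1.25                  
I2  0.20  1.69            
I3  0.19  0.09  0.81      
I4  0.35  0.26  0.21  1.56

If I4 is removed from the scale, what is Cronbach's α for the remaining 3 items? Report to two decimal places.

Cronbach's α = 0.31

Remaining items: I1, I2, I3 (k = 3).
sum of item variances = 1.25 + 1.69 + 0.81 = 3.75
Var(T) = 3.75 + 2 × 0.48 = 4.71
α (item deleted) = (3/2)·(1 − 3.75/4.71) = 0.31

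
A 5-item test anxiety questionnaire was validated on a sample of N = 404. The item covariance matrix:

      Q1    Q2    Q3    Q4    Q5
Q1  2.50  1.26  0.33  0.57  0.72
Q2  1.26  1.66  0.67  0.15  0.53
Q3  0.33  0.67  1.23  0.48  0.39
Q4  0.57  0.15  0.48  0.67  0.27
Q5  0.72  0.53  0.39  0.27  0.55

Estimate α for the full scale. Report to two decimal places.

Σσ²ᵢ = 2.50 + 1.66 + 1.23 + 0.67 + 0.55 = 6.61
Sum of the distinct covariances = 5.37
total variance = 6.61 + 2 × 5.37 = 17.35
α = (k/(k−1))·(1 − Σσ²ᵢ/total variance) = (5/4)·(1 − 6.61/17.35) = 0.77

α = 0.77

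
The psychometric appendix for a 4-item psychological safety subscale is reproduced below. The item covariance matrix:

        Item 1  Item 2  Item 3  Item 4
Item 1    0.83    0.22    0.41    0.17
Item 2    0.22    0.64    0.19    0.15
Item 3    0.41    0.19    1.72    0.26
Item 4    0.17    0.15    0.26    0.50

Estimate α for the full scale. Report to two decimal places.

α = 0.58

Σσ²ᵢ = 0.83 + 0.64 + 1.72 + 0.50 = 3.69
Sum of the distinct covariances = 1.40
total variance = 3.69 + 2 × 1.40 = 6.49
α = (k/(k−1))·(1 − Σσ²ᵢ/total variance) = (4/3)·(1 − 3.69/6.49) = 0.58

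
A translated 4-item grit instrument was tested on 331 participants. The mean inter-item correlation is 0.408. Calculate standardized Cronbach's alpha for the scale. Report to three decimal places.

α = 0.734

Standardized α = k·r̄ / (1 + (k−1)·r̄) = 4 × 0.408 / (1 + 3 × 0.408)
  = 1.6320 / 2.2240 = 0.734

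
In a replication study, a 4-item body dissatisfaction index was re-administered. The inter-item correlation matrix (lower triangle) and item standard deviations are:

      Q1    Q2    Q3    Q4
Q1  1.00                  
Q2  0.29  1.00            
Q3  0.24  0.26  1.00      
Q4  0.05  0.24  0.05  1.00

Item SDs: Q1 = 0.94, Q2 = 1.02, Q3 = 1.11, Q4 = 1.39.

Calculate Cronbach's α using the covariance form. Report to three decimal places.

Σσ²ᵢ = 0.94² + 1.02² + 1.11² + 1.39² = 5.0882
Covariances σ_ij = r_ij · s_i · s_j:
  σ(Q1,Q2) = 0.29 × 0.94 × 1.02 = 0.2781
  σ(Q1,Q3) = 0.24 × 0.94 × 1.11 = 0.2504
  σ(Q1,Q4) = 0.05 × 0.94 × 1.39 = 0.0653
  σ(Q2,Q3) = 0.26 × 1.02 × 1.11 = 0.2944
  σ(Q2,Q4) = 0.24 × 1.02 × 1.39 = 0.3403
  σ(Q3,Q4) = 0.05 × 1.11 × 1.39 = 0.0771
σ²_T = Σσ²ᵢ + 2·Σσ_ij = 5.0882 + 2 × 1.3056 = 7.6994
α = (4/3)·(1 − 5.0882/7.6994) = 0.452

Cronbach's α = 0.452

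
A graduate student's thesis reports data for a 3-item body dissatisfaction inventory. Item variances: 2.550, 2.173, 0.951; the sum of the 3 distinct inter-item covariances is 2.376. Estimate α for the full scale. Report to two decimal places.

α = 0.68

Σσ²ᵢ = 2.550 + 2.173 + 0.951 = 5.674
Sum of distinct covariances = 2.376
σ²_T = Σσ²ᵢ + 2·Σcov = 5.674 + 2 × 2.376 = 10.426
α = (3/2)·(1 − 5.674/10.426) = 0.68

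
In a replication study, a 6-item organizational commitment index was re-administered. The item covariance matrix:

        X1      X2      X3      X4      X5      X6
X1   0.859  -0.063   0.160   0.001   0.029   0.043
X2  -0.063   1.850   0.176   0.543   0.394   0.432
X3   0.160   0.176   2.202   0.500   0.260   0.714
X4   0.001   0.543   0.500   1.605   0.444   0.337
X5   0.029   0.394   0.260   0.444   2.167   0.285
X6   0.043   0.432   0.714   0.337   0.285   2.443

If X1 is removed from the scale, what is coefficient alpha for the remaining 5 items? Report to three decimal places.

Remaining items: X2, X3, X4, X5, X6 (k = 5).
ΣVar(i) = 1.850 + 2.202 + 1.605 + 2.167 + 2.443 = 10.267
σ²_T = 10.267 + 2 × 4.085 = 18.437
α (item deleted) = (5/4)·(1 − 10.267/18.437) = 0.554

coefficient alpha = 0.554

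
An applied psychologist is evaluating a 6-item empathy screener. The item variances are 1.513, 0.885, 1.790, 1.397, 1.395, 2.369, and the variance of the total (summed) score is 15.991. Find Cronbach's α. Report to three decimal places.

Σσᵢ² = 1.513 + 0.885 + 1.790 + 1.397 + 1.395 + 2.369 = 9.349
α = (k/(k−1))·(1 − Σσᵢ²/Var(T)) = (6/5)·(1 − 9.349/15.991) = 0.498

Cronbach's α = 0.498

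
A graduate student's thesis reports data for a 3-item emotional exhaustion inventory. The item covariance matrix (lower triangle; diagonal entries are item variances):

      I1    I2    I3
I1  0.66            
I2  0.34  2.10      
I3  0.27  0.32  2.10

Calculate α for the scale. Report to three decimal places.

ΣVar(i) = 0.66 + 2.10 + 2.10 = 4.86
Σ_{i<j} σ_ij = 0.93
total variance = 4.86 + 2 × 0.93 = 6.72
α = (k/(k−1))·(1 − ΣVar(i)/total variance) = (3/2)·(1 − 4.86/6.72) = 0.415

α = 0.415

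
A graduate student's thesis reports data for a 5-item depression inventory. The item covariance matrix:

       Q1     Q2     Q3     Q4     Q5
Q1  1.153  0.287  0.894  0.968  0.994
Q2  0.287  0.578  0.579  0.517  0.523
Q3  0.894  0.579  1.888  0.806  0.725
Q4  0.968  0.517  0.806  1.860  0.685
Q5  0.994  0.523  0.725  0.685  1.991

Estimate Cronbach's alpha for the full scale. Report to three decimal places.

ΣVar(i) = 1.153 + 0.578 + 1.888 + 1.860 + 1.991 = 7.470
Sum of the distinct covariances = 6.978
Var(T) = 7.470 + 2 × 6.978 = 21.426
α = (k/(k−1))·(1 − ΣVar(i)/Var(T)) = (5/4)·(1 − 7.470/21.426) = 0.814

Cronbach's alpha = 0.814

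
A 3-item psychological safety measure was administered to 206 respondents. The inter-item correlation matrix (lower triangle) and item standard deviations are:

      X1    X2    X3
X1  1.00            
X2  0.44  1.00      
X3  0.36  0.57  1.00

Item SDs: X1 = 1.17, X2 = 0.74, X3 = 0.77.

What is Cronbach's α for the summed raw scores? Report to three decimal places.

α = 0.676

Σσ²ᵢ = 1.17² + 0.74² + 0.77² = 2.5094
Covariances σ_ij = r_ij · s_i · s_j:
  σ(X1,X2) = 0.44 × 1.17 × 0.74 = 0.3810
  σ(X1,X3) = 0.36 × 1.17 × 0.77 = 0.3243
  σ(X2,X3) = 0.57 × 0.74 × 0.77 = 0.3248
σ²_T = Σσ²ᵢ + 2·Σσ_ij = 2.5094 + 2 × 1.0301 = 4.5696
α = (3/2)·(1 − 2.5094/4.5696) = 0.676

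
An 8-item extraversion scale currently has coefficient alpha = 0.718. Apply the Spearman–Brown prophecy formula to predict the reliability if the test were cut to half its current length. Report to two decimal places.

predicted reliability = 0.56

Length factor m = 1/2
α' = m·α / (1 − (1−m)·α)
   = 1/2 × 0.718 / (1 − (1 − 1/2) × 0.718)
   = 0.3590 / 0.6410 = 0.56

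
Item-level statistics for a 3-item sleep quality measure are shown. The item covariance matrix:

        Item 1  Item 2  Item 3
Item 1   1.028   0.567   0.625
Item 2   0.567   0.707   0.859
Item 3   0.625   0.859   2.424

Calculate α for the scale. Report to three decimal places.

ΣVar(i) = 1.028 + 0.707 + 2.424 = 4.159
Sum of off-diagonal covariances = 2.051
Var(T) = 4.159 + 2 × 2.051 = 8.261
α = (k/(k−1))·(1 − ΣVar(i)/Var(T)) = (3/2)·(1 − 4.159/8.261) = 0.745

α = 0.745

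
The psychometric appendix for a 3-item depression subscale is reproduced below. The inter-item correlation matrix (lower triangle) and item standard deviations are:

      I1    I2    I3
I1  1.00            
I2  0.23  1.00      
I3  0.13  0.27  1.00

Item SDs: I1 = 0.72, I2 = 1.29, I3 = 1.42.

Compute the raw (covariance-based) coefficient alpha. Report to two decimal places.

Σσ²ᵢ = 0.72² + 1.29² + 1.42² = 4.1989
Covariances σ_ij = r_ij · s_i · s_j:
  σ(I1,I2) = 0.23 × 0.72 × 1.29 = 0.2136
  σ(I1,I3) = 0.13 × 0.72 × 1.42 = 0.1329
  σ(I2,I3) = 0.27 × 1.29 × 1.42 = 0.4946
σ²_T = Σσ²ᵢ + 2·Σσ_ij = 4.1989 + 2 × 0.8411 = 5.8811
α = (3/2)·(1 − 4.1989/5.8811) = 0.43

α = 0.43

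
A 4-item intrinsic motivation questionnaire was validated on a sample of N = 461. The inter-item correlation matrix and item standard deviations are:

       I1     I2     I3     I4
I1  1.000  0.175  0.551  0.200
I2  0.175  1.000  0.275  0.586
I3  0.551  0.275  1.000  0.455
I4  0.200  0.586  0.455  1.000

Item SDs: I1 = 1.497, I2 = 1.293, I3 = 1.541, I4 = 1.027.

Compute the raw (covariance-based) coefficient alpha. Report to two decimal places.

α = 0.69

Σσ²ᵢ = 1.497² + 1.293² + 1.541² + 1.027² = 7.3423
Covariances σ_ij = r_ij · s_i · s_j:
  σ(I1,I2) = 0.175 × 1.497 × 1.293 = 0.3387
  σ(I1,I3) = 0.551 × 1.497 × 1.541 = 1.2711
  σ(I1,I4) = 0.200 × 1.497 × 1.027 = 0.3075
  σ(I2,I3) = 0.275 × 1.293 × 1.541 = 0.5479
  σ(I2,I4) = 0.586 × 1.293 × 1.027 = 0.7782
  σ(I3,I4) = 0.455 × 1.541 × 1.027 = 0.7201
σ²_T = Σσ²ᵢ + 2·Σσ_ij = 7.3423 + 2 × 3.9635 = 15.2693
α = (4/3)·(1 − 7.3423/15.2693) = 0.69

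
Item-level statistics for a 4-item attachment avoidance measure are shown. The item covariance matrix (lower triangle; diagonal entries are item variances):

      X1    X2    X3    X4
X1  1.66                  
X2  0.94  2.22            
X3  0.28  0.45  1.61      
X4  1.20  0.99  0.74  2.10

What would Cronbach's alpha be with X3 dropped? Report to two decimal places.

Cronbach's alpha = 0.77

Remaining items: X1, X2, X4 (k = 3).
sum of item variances = 1.66 + 2.22 + 2.10 = 5.98
σ²_total = 5.98 + 2 × 3.13 = 12.24
α (item deleted) = (3/2)·(1 − 5.98/12.24) = 0.77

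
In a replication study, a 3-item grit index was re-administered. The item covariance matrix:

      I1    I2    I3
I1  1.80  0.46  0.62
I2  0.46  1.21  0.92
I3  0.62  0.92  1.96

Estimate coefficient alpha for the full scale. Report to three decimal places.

Σσ²ᵢ = 1.80 + 1.21 + 1.96 = 4.97
Sum of off-diagonal covariances = 2.00
σ²_T = 4.97 + 2 × 2.00 = 8.97
α = (k/(k−1))·(1 − Σσ²ᵢ/σ²_T) = (3/2)·(1 − 4.97/8.97) = 0.669

α = 0.669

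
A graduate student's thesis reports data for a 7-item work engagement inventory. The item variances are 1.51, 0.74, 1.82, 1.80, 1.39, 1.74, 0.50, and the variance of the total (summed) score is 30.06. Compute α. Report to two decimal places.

ΣVar(i) = 1.51 + 0.74 + 1.82 + 1.80 + 1.39 + 1.74 + 0.50 = 9.50
α = (k/(k−1))·(1 − ΣVar(i)/σ²_T) = (7/6)·(1 − 9.50/30.06) = 0.80

α = 0.80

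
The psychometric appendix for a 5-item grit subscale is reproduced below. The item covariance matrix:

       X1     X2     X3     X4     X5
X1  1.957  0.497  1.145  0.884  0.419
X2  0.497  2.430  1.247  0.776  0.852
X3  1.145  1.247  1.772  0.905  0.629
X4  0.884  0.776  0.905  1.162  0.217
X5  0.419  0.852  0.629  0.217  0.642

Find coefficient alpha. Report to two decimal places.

α = 0.82

sum of item variances = 1.957 + 2.430 + 1.772 + 1.162 + 0.642 = 7.963
Sum of the distinct covariances = 7.571
total variance = 7.963 + 2 × 7.571 = 23.105
α = (k/(k−1))·(1 − sum of item variances/total variance) = (5/4)·(1 − 7.963/23.105) = 0.82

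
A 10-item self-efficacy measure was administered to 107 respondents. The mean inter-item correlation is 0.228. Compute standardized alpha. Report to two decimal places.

standardized alpha = 0.75

Standardized α = k·r̄ / (1 + (k−1)·r̄) = 10 × 0.228 / (1 + 9 × 0.228)
  = 2.2800 / 3.0520 = 0.75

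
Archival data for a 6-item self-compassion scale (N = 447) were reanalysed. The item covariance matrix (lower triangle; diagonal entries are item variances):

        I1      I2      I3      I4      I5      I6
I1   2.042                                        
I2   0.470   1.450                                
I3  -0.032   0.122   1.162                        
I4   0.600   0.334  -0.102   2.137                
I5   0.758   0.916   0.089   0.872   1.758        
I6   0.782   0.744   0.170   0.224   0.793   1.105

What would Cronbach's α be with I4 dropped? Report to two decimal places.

Remaining items: I1, I2, I3, I5, I6 (k = 5).
sum of item variances = 2.042 + 1.450 + 1.162 + 1.758 + 1.105 = 7.517
total variance = 7.517 + 2 × 4.812 = 17.141
α (item deleted) = (5/4)·(1 − 7.517/17.141) = 0.70

α = 0.70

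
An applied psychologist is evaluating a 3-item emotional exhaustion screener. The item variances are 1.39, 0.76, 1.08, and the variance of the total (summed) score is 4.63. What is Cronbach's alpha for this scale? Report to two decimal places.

α = 0.45

sum of item variances = 1.39 + 0.76 + 1.08 = 3.23
α = (k/(k−1))·(1 − sum of item variances/σ²_total) = (3/2)·(1 − 3.23/4.63) = 0.45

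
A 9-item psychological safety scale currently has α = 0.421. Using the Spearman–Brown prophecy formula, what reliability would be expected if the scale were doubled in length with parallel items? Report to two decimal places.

Length factor m = 2
α' = m·α / (1 + (m−1)·α)
   = 2 × 0.421 / (1 + (2 − 1) × 0.421)
   = 0.8420 / 1.4210 = 0.59

predicted reliability = 0.59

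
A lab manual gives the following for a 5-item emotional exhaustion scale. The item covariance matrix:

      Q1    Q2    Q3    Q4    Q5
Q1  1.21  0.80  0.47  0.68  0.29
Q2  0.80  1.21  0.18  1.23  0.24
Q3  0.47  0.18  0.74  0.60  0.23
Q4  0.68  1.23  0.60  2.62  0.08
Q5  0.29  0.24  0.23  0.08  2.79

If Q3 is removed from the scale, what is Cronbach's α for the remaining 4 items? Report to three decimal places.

Cronbach's α = 0.612

Remaining items: Q1, Q2, Q4, Q5 (k = 4).
sum of item variances = 1.21 + 1.21 + 2.62 + 2.79 = 7.83
total variance = 7.83 + 2 × 3.32 = 14.47
α (item deleted) = (4/3)·(1 − 7.83/14.47) = 0.612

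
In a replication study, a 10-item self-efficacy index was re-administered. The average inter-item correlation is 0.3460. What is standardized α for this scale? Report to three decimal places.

standardized α = 0.841

Standardized α = k·r̄ / (1 + (k−1)·r̄) = 10 × 0.3460 / (1 + 9 × 0.3460)
  = 3.4600 / 4.1140 = 0.841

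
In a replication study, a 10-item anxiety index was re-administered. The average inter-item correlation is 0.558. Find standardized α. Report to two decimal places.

standardized α = 0.93

Standardized α = k·r̄ / (1 + (k−1)·r̄) = 10 × 0.558 / (1 + 9 × 0.558)
  = 5.5800 / 6.0220 = 0.93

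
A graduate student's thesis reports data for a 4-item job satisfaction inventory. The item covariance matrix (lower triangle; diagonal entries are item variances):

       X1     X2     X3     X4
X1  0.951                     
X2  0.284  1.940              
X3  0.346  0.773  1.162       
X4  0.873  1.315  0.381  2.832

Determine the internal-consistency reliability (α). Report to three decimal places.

Σσᵢ² = 0.951 + 1.940 + 1.162 + 2.832 = 6.885
Sum of off-diagonal covariances = 3.972
Var(T) = 6.885 + 2 × 3.972 = 14.829
α = (k/(k−1))·(1 − Σσᵢ²/Var(T)) = (4/3)·(1 − 6.885/14.829) = 0.714

α = 0.714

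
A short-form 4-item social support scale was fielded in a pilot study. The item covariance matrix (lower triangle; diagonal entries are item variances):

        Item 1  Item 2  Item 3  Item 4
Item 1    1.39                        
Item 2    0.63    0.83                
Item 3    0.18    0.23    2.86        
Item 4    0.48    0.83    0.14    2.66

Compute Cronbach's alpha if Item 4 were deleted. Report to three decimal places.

Cronbach's alpha = 0.436

Remaining items: Item 1, Item 2, Item 3 (k = 3).
Σσᵢ² = 1.39 + 0.83 + 2.86 = 5.08
σ²_total = 5.08 + 2 × 1.04 = 7.16
α (item deleted) = (3/2)·(1 − 5.08/7.16) = 0.436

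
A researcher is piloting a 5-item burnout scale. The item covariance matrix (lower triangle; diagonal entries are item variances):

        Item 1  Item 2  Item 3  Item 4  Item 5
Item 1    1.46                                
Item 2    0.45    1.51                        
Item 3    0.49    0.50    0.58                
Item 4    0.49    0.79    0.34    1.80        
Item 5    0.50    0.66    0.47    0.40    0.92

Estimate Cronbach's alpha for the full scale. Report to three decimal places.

α = 0.774

ΣVar(i) = 1.46 + 1.51 + 0.58 + 1.80 + 0.92 = 6.27
Sum of the distinct covariances = 5.09
σ²_total = 6.27 + 2 × 5.09 = 16.45
α = (k/(k−1))·(1 − ΣVar(i)/σ²_total) = (5/4)·(1 − 6.27/16.45) = 0.774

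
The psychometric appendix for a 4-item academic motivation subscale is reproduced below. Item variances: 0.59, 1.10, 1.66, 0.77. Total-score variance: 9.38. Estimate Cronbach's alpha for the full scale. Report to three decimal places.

ΣVar(i) = 0.59 + 1.10 + 1.66 + 0.77 = 4.12
α = (k/(k−1))·(1 − ΣVar(i)/total variance) = (4/3)·(1 − 4.12/9.38) = 0.748

Cronbach's alpha = 0.748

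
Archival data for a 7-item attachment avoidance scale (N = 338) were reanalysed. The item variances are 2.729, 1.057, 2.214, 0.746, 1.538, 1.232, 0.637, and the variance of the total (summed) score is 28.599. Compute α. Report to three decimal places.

α = 0.752

sum of item variances = 2.729 + 1.057 + 2.214 + 0.746 + 1.538 + 1.232 + 0.637 = 10.153
α = (k/(k−1))·(1 − sum of item variances/total variance) = (7/6)·(1 − 10.153/28.599) = 0.752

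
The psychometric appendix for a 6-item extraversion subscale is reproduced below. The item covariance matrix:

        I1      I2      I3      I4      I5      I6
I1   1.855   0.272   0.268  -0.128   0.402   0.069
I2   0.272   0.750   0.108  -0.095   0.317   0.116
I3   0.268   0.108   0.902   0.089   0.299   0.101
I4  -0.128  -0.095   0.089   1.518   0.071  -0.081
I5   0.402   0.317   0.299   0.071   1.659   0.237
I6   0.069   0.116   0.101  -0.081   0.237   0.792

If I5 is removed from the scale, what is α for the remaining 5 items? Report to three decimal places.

α = 0.248

Remaining items: I1, I2, I3, I4, I6 (k = 5).
sum of item variances = 1.855 + 0.750 + 0.902 + 1.518 + 0.792 = 5.817
Var(T) = 5.817 + 2 × 0.719 = 7.255
α (item deleted) = (5/4)·(1 − 5.817/7.255) = 0.248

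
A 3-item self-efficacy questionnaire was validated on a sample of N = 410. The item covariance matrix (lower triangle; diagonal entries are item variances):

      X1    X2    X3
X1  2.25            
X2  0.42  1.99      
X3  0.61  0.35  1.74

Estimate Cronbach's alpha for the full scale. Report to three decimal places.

Σσ²ᵢ = 2.25 + 1.99 + 1.74 = 5.98
Sum of the distinct covariances = 1.38
total variance = 5.98 + 2 × 1.38 = 8.74
α = (k/(k−1))·(1 − Σσ²ᵢ/total variance) = (3/2)·(1 − 5.98/8.74) = 0.474

Cronbach's alpha = 0.474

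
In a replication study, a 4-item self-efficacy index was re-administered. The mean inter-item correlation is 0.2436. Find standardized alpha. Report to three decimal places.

α = 0.563

Standardized α = k·r̄ / (1 + (k−1)·r̄) = 4 × 0.2436 / (1 + 3 × 0.2436)
  = 0.9744 / 1.7308 = 0.563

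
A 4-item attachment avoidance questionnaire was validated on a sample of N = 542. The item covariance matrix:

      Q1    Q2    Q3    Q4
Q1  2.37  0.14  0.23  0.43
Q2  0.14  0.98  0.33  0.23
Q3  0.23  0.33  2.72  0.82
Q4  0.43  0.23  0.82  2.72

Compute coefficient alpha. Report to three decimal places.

Σσᵢ² = 2.37 + 0.98 + 2.72 + 2.72 = 8.79
Σ_{i<j} σ_ij = 2.18
σ²_total = 8.79 + 2 × 2.18 = 13.15
α = (k/(k−1))·(1 − Σσᵢ²/σ²_total) = (4/3)·(1 − 8.79/13.15) = 0.442

coefficient alpha = 0.442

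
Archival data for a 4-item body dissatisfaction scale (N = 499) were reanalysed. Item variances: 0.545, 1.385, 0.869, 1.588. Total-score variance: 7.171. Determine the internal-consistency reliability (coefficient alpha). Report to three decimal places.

α = 0.518

sum of item variances = 0.545 + 1.385 + 0.869 + 1.588 = 4.387
α = (k/(k−1))·(1 − sum of item variances/σ²_T) = (4/3)·(1 − 4.387/7.171) = 0.518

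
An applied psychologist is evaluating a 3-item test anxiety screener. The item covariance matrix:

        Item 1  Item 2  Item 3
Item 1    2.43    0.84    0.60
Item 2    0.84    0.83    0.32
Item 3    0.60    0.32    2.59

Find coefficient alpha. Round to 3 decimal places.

coefficient alpha = 0.564

sum of item variances = 2.43 + 0.83 + 2.59 = 5.85
Sum of the distinct covariances = 1.76
σ²_total = 5.85 + 2 × 1.76 = 9.37
α = (k/(k−1))·(1 − sum of item variances/σ²_total) = (3/2)·(1 − 5.85/9.37) = 0.564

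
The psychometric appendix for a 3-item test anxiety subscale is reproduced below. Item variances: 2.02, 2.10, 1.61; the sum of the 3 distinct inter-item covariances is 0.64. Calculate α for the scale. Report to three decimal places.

α = 0.274

Σσᵢ² = 2.02 + 2.10 + 1.61 = 5.73
Sum of distinct covariances = 0.64
σ²_total = Σσᵢ² + 2·Σcov = 5.73 + 2 × 0.64 = 7.01
α = (3/2)·(1 − 5.73/7.01) = 0.274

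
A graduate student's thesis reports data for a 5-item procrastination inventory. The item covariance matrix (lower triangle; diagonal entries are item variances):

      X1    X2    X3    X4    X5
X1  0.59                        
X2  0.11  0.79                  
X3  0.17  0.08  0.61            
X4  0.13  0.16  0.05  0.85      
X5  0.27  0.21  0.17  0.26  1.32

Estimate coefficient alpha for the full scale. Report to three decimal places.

coefficient alpha = 0.545

Σσ²ᵢ = 0.59 + 0.79 + 0.61 + 0.85 + 1.32 = 4.16
Sum of the distinct covariances = 1.61
σ²_T = 4.16 + 2 × 1.61 = 7.38
α = (k/(k−1))·(1 − Σσ²ᵢ/σ²_T) = (5/4)·(1 − 4.16/7.38) = 0.545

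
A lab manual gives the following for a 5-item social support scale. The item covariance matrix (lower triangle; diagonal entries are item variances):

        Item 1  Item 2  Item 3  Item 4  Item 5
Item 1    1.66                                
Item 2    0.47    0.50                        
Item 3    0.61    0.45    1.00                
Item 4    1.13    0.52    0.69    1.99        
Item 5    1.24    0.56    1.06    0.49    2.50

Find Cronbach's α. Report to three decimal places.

ΣVar(i) = 1.66 + 0.50 + 1.00 + 1.99 + 2.50 = 7.65
Sum of off-diagonal covariances = 7.22
Var(T) = 7.65 + 2 × 7.22 = 22.09
α = (k/(k−1))·(1 − ΣVar(i)/Var(T)) = (5/4)·(1 − 7.65/22.09) = 0.817

Cronbach's α = 0.817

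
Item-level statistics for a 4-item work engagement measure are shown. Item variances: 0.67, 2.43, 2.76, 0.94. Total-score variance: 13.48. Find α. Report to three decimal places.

ΣVar(i) = 0.67 + 2.43 + 2.76 + 0.94 = 6.80
α = (k/(k−1))·(1 − ΣVar(i)/σ²_T) = (4/3)·(1 − 6.80/13.48) = 0.661

α = 0.661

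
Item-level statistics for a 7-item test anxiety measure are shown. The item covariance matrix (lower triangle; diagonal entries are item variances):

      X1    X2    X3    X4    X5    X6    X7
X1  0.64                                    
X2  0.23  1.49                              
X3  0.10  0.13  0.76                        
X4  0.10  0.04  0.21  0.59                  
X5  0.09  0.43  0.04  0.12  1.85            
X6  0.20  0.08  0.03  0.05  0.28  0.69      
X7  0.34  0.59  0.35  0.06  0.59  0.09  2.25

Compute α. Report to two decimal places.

α = 0.58

Σσᵢ² = 0.64 + 1.49 + 0.76 + 0.59 + 1.85 + 0.69 + 2.25 = 8.27
Sum of off-diagonal covariances = 4.15
Var(T) = 8.27 + 2 × 4.15 = 16.57
α = (k/(k−1))·(1 − Σσᵢ²/Var(T)) = (7/6)·(1 − 8.27/16.57) = 0.58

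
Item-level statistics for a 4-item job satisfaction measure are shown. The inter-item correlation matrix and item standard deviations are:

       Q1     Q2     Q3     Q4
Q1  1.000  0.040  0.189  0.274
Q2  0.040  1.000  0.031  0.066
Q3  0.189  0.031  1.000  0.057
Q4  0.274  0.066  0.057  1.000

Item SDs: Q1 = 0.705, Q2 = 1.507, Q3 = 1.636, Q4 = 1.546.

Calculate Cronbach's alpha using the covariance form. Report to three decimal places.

Σσ²ᵢ = 0.705² + 1.507² + 1.636² + 1.546² = 7.8347
Covariances σ_ij = r_ij · s_i · s_j:
  σ(Q1,Q2) = 0.040 × 0.705 × 1.507 = 0.0425
  σ(Q1,Q3) = 0.189 × 0.705 × 1.636 = 0.2180
  σ(Q1,Q4) = 0.274 × 0.705 × 1.546 = 0.2986
  σ(Q2,Q3) = 0.031 × 1.507 × 1.636 = 0.0764
  σ(Q2,Q4) = 0.066 × 1.507 × 1.546 = 0.1538
  σ(Q3,Q4) = 0.057 × 1.636 × 1.546 = 0.1442
σ²_T = Σσ²ᵢ + 2·Σσ_ij = 7.8347 + 2 × 0.9335 = 9.7017
α = (4/3)·(1 − 7.8347/9.7017) = 0.257

Cronbach's alpha = 0.257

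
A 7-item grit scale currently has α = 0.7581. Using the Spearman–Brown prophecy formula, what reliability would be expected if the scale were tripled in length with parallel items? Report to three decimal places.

Length factor m = 3
α' = m·α / (1 + (m−1)·α)
   = 3 × 0.7581 / (1 + (3 − 1) × 0.7581)
   = 2.2743 / 2.5162 = 0.904

predicted reliability = 0.904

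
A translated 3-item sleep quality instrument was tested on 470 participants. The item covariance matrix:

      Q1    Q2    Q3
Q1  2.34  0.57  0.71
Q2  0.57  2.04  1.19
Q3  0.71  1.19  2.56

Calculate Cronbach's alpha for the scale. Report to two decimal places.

Cronbach's alpha = 0.62

Σσ²ᵢ = 2.34 + 2.04 + 2.56 = 6.94
Σ_{i<j} σ_ij = 2.47
σ²_total = 6.94 + 2 × 2.47 = 11.88
α = (k/(k−1))·(1 − Σσ²ᵢ/σ²_total) = (3/2)·(1 − 6.94/11.88) = 0.62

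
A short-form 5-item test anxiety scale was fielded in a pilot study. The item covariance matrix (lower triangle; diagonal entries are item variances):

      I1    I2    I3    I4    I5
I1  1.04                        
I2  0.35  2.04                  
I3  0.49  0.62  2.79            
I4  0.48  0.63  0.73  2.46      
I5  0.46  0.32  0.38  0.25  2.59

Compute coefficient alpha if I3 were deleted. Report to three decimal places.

coefficient alpha = 0.506

Remaining items: I1, I2, I4, I5 (k = 4).
Σσᵢ² = 1.04 + 2.04 + 2.46 + 2.59 = 8.13
σ²_total = 8.13 + 2 × 2.49 = 13.11
α (item deleted) = (4/3)·(1 − 8.13/13.11) = 0.506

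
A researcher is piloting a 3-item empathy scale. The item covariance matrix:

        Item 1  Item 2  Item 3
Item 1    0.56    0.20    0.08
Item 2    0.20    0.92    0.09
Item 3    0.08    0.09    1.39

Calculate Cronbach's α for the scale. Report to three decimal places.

ΣVar(i) = 0.56 + 0.92 + 1.39 = 2.87
Sum of the distinct covariances = 0.37
Var(T) = 2.87 + 2 × 0.37 = 3.61
α = (k/(k−1))·(1 − ΣVar(i)/Var(T)) = (3/2)·(1 − 2.87/3.61) = 0.307

Cronbach's α = 0.307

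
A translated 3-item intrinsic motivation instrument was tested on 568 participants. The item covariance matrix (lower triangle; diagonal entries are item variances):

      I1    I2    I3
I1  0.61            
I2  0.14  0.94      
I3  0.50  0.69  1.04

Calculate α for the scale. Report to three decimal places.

Σσ²ᵢ = 0.61 + 0.94 + 1.04 = 2.59
Sum of off-diagonal covariances = 1.33
total variance = 2.59 + 2 × 1.33 = 5.25
α = (k/(k−1))·(1 − Σσ²ᵢ/total variance) = (3/2)·(1 − 2.59/5.25) = 0.760

α = 0.760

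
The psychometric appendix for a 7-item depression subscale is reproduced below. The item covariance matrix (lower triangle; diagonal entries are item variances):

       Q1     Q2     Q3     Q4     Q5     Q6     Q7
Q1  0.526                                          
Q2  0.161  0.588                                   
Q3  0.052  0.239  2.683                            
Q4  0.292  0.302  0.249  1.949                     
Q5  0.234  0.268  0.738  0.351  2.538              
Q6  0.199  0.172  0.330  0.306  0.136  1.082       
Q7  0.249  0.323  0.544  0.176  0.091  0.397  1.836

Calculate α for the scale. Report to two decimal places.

α = 0.59

sum of item variances = 0.526 + 0.588 + 2.683 + 1.949 + 2.538 + 1.082 + 1.836 = 11.202
Σ_{i<j} σ_ij = 5.809
total variance = 11.202 + 2 × 5.809 = 22.820
α = (k/(k−1))·(1 − sum of item variances/total variance) = (7/6)·(1 − 11.202/22.820) = 0.59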